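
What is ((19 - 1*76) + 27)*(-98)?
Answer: 2940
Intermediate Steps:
((19 - 1*76) + 27)*(-98) = ((19 - 76) + 27)*(-98) = (-57 + 27)*(-98) = -30*(-98) = 2940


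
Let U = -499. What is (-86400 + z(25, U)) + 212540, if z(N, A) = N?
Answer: 126165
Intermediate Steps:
(-86400 + z(25, U)) + 212540 = (-86400 + 25) + 212540 = -86375 + 212540 = 126165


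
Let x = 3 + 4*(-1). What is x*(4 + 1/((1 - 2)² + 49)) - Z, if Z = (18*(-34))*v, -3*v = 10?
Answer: -102201/50 ≈ -2044.0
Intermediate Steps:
v = -10/3 (v = -⅓*10 = -10/3 ≈ -3.3333)
x = -1 (x = 3 - 4 = -1)
Z = 2040 (Z = (18*(-34))*(-10/3) = -612*(-10/3) = 2040)
x*(4 + 1/((1 - 2)² + 49)) - Z = -(4 + 1/((1 - 2)² + 49)) - 1*2040 = -(4 + 1/((-1)² + 49)) - 2040 = -(4 + 1/(1 + 49)) - 2040 = -(4 + 1/50) - 2040 = -1*201/50 - 2040 = -201/50 - 2040 = -102201/50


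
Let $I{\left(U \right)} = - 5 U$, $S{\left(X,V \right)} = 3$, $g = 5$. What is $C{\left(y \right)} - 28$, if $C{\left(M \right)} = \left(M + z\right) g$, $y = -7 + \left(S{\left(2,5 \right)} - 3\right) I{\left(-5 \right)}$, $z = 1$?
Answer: $-58$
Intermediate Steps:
$y = -7$ ($y = -7 + \left(3 - 3\right) \left(\left(-5\right) \left(-5\right)\right) = -7 + 0 \cdot 25 = -7 + 0 = -7$)
$C{\left(M \right)} = 5 + 5 M$ ($C{\left(M \right)} = \left(M + 1\right) 5 = \left(1 + M\right) 5 = 5 + 5 M$)
$C{\left(y \right)} - 28 = \left(5 + 5 \left(-7\right)\right) - 28 = \left(5 - 35\right) - 28 = -30 - 28 = -58$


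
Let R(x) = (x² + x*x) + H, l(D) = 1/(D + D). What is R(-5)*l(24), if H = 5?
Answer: 55/48 ≈ 1.1458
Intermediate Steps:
l(D) = 1/(2*D)
R(x) = 5 + 2*x² (R(x) = (x² + x*x) + 5 = (x² + x²) + 5 = 2*x² + 5 = 5 + 2*x²)
R(-5)*l(24) = (5 + 2*(-5)²)*((½)/24) = (5 + 2*25)*((½)*(1/24)) = (5 + 50)*(1/48) = 55*(1/48) = 55/48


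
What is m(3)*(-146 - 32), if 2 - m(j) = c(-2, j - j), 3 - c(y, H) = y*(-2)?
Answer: -534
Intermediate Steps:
c(y, H) = 3 + 2*y (c(y, H) = 3 - y*(-2) = 3 - (-2)*y = 3 + 2*y)
m(j) = 3 (m(j) = 2 - (3 + 2*(-2)) = 2 - (3 - 4) = 2 - 1*(-1) = 2 + 1 = 3)
m(3)*(-146 - 32) = 3*(-146 - 32) = 3*(-178) = -534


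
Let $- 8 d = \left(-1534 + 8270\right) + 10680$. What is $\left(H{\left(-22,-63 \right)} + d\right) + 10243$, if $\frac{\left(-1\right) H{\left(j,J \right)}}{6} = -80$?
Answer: $8546$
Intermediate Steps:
$H{\left(j,J \right)} = 480$ ($H{\left(j,J \right)} = \left(-6\right) \left(-80\right) = 480$)
$d = -2177$ ($d = - \frac{\left(-1534 + 8270\right) + 10680}{8} = - \frac{6736 + 10680}{8} = \left(- \frac{1}{8}\right) 17416 = -2177$)
$\left(H{\left(-22,-63 \right)} + d\right) + 10243 = \left(480 - 2177\right) + 10243 = -1697 + 10243 = 8546$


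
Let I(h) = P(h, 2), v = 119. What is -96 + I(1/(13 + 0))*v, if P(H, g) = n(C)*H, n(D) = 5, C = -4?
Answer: -653/13 ≈ -50.231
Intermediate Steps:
P(H, g) = 5*H
I(h) = 5*h
-96 + I(1/(13 + 0))*v = -96 + (5/(13 + 0))*119 = -96 + (5/13)*119 = -96 + 595/13 = -653/13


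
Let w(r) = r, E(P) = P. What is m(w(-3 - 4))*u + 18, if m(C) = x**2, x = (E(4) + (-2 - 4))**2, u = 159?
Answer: 2562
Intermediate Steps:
x = 4 (x = (4 + (-2 - 4))**2 = (4 - 6)**2 = (-2)**2 = 4)
m(C) = 16 (m(C) = 4**2 = 16)
m(w(-3 - 4))*u + 18 = 16*159 + 18 = 2544 + 18 = 2562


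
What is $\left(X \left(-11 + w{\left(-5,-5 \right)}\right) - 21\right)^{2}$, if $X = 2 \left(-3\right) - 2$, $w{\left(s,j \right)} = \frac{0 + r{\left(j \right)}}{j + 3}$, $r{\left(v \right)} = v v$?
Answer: $27889$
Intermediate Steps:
$r{\left(v \right)} = v^{2}$
$w{\left(s,j \right)} = \frac{j^{2}}{3 + j}$ ($w{\left(s,j \right)} = \frac{0 + j^{2}}{j + 3} = \frac{j^{2}}{3 + j}$)
$X = -8$ ($X = -6 - 2 = -8$)
$\left(X \left(-11 + w{\left(-5,-5 \right)}\right) - 21\right)^{2} = \left(- 8 \left(-11 + \frac{\left(-5\right)^{2}}{3 - 5}\right) - 21\right)^{2} = \left(- 8 \left(-11 + \frac{25}{-2}\right) - 21\right)^{2} = \left(- 8 \left(-11 + 25 \left(- \frac{1}{2}\right)\right) - 21\right)^{2} = \left(- 8 \left(-11 - \frac{25}{2}\right) - 21\right)^{2} = \left(\left(-8\right) \left(- \frac{47}{2}\right) - 21\right)^{2} = \left(188 - 21\right)^{2} = 167^{2} = 27889$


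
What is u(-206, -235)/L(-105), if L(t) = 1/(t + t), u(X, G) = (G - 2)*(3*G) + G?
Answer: -35038500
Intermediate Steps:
u(X, G) = G + 3*G*(-2 + G) (u(X, G) = (-2 + G)*(3*G) + G = 3*G*(-2 + G) + G = G + 3*G*(-2 + G))
L(t) = 1/(2*t)
u(-206, -235)/L(-105) = (-235*(-5 + 3*(-235)))/(((1/2)/(-105))) = (-235*(-5 - 705))/(((1/2)*(-1/105))) = (-235*(-710))/(-1/210) = 166850*(-210) = -35038500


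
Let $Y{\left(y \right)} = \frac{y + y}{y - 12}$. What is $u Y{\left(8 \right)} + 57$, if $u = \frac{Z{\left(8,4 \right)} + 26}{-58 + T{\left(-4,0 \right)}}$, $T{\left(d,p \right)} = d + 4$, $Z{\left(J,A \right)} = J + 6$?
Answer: $\frac{1733}{29} \approx 59.759$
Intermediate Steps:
$Y{\left(y \right)} = \frac{2 y}{-12 + y}$
$Z{\left(J,A \right)} = 6 + J$
$T{\left(d,p \right)} = 4 + d$
$u = - \frac{20}{29}$ ($u = \frac{\left(6 + 8\right) + 26}{-58 + \left(4 - 4\right)} = \frac{14 + 26}{-58 + 0} = \frac{40}{-58} = 40 \left(- \frac{1}{58}\right) = - \frac{20}{29} \approx -0.68966$)
$u Y{\left(8 \right)} + 57 = - \frac{20 \cdot 2 \cdot 8 \frac{1}{-12 + 8}}{29} + 57 = - \frac{20 \cdot 2 \cdot 8 \frac{1}{-4}}{29} + 57 = - \frac{20 \cdot 2 \cdot 8 \left(- \frac{1}{4}\right)}{29} + 57 = \left(- \frac{20}{29}\right) \left(-4\right) + 57 = \frac{80}{29} + 57 = \frac{1733}{29}$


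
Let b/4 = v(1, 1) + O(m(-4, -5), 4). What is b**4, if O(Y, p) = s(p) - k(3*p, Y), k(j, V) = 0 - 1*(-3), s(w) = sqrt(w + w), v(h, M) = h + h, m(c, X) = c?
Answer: 28928 - 18432*sqrt(2) ≈ 2861.2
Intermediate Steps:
v(h, M) = 2*h
s(w) = sqrt(2)*sqrt(w) (s(w) = sqrt(2*w) = sqrt(2)*sqrt(w))
k(j, V) = 3 (k(j, V) = 0 + 3 = 3)
O(Y, p) = -3 + sqrt(2)*sqrt(p) (O(Y, p) = sqrt(2)*sqrt(p) - 1*3 = sqrt(2)*sqrt(p) - 3 = -3 + sqrt(2)*sqrt(p))
b = -4 + 8*sqrt(2) (b = 4*(2*1 + (-3 + sqrt(2)*sqrt(4))) = 4*(2 + (-3 + sqrt(2)*2)) = 4*(2 + (-3 + 2*sqrt(2))) = 4*(-1 + 2*sqrt(2)) = -4 + 8*sqrt(2) ≈ 7.3137)
b**4 = (-4 + 8*sqrt(2))**4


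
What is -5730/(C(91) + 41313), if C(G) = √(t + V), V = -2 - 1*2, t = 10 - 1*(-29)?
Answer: -118361745/853381967 + 2865*√35/853381967 ≈ -0.13868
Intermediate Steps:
t = 39 (t = 10 + 29 = 39)
V = -4 (V = -2 - 2 = -4)
C(G) = √35 (C(G) = √(39 - 4) = √35)
-5730/(C(91) + 41313) = -5730/(√35 + 41313) = -5730/(41313 + √35)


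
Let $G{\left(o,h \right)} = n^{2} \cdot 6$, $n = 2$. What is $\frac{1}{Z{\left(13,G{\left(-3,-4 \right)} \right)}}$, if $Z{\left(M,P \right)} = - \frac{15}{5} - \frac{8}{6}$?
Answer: $- \frac{3}{13} \approx -0.23077$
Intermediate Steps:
$G{\left(o,h \right)} = 24$ ($G{\left(o,h \right)} = 2^{2} \cdot 6 = 4 \cdot 6 = 24$)
$Z{\left(M,P \right)} = - \frac{13}{3}$ ($Z{\left(M,P \right)} = \left(-15\right) \frac{1}{5} - \frac{4}{3} = -3 - \frac{4}{3} = - \frac{13}{3}$)
$\frac{1}{Z{\left(13,G{\left(-3,-4 \right)} \right)}} = \frac{1}{- \frac{13}{3}} = - \frac{3}{13}$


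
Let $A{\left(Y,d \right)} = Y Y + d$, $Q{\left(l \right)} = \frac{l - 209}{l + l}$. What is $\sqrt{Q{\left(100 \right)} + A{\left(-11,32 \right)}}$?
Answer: $\frac{\sqrt{60982}}{20} \approx 12.347$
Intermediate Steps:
$Q{\left(l \right)} = \frac{-209 + l}{2 l}$
$A{\left(Y,d \right)} = d + Y^{2}$ ($A{\left(Y,d \right)} = Y^{2} + d = d + Y^{2}$)
$\sqrt{Q{\left(100 \right)} + A{\left(-11,32 \right)}} = \sqrt{\frac{-209 + 100}{2 \cdot 100} + \left(32 + \left(-11\right)^{2}\right)} = \sqrt{\frac{1}{2} \cdot \frac{1}{100} \left(-109\right) + \left(32 + 121\right)} = \sqrt{- \frac{109}{200} + 153} = \sqrt{\frac{30491}{200}} = \frac{\sqrt{60982}}{20}$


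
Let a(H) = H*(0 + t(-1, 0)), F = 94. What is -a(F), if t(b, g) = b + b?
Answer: 188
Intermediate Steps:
t(b, g) = 2*b
a(H) = -2*H (a(H) = H*(0 + 2*(-1)) = H*(0 - 2) = H*(-2) = -2*H)
-a(F) = -(-2)*94 = -1*(-188) = 188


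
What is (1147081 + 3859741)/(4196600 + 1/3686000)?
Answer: 18455145892000/15468667600001 ≈ 1.1931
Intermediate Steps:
(1147081 + 3859741)/(4196600 + 1/3686000) = 5006822/(4196600 + 1/3686000) = 5006822/(15468667600001/3686000) = 5006822*(3686000/15468667600001) = 18455145892000/15468667600001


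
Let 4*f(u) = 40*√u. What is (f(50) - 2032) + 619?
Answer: -1413 + 50*√2 ≈ -1342.3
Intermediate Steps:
f(u) = 10*√u (f(u) = (40*√u)/4 = 10*√u)
(f(50) - 2032) + 619 = (10*√50 - 2032) + 619 = (10*(5*√2) - 2032) + 619 = (50*√2 - 2032) + 619 = (-2032 + 50*√2) + 619 = -1413 + 50*√2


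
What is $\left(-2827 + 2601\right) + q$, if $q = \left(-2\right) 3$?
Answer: $-232$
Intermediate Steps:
$q = -6$
$\left(-2827 + 2601\right) + q = \left(-2827 + 2601\right) - 6 = -226 - 6 = -232$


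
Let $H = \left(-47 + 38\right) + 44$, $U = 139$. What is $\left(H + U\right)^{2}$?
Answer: $30276$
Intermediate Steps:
$H = 35$ ($H = -9 + 44 = 35$)
$\left(H + U\right)^{2} = \left(35 + 139\right)^{2} = 174^{2} = 30276$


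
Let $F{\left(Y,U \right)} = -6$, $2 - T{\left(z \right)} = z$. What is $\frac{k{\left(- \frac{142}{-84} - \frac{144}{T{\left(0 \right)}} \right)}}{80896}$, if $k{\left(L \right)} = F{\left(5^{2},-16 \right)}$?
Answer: $- \frac{3}{40448} \approx -7.4169 \cdot 10^{-5}$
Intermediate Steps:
$T{\left(z \right)} = 2 - z$
$k{\left(L \right)} = -6$
$\frac{k{\left(- \frac{142}{-84} - \frac{144}{T{\left(0 \right)}} \right)}}{80896} = - \frac{6}{80896} = \left(-6\right) \frac{1}{80896} = - \frac{3}{40448}$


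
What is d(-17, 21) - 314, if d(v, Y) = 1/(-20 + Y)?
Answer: -313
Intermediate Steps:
d(-17, 21) - 314 = 1/(-20 + 21) - 314 = 1/1 - 314 = 1 - 314 = -313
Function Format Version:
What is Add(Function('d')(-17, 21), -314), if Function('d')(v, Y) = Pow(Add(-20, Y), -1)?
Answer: -313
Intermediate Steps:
Add(Function('d')(-17, 21), -314) = Add(Pow(Add(-20, 21), -1), -314) = Add(Pow(1, -1), -314) = Add(1, -314) = -313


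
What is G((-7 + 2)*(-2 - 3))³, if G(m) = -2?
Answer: -8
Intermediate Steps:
G((-7 + 2)*(-2 - 3))³ = (-2)³ = -8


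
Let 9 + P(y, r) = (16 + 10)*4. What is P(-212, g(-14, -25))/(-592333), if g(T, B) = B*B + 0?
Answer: -95/592333 ≈ -0.00016038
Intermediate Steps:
g(T, B) = B² (g(T, B) = B² + 0 = B²)
P(y, r) = 95 (P(y, r) = -9 + (16 + 10)*4 = -9 + 26*4 = -9 + 104 = 95)
P(-212, g(-14, -25))/(-592333) = 95/(-592333) = 95*(-1/592333) = -95/592333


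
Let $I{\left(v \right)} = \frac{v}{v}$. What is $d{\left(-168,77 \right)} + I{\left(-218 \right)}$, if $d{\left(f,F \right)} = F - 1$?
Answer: $77$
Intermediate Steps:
$d{\left(f,F \right)} = -1 + F$
$I{\left(v \right)} = 1$
$d{\left(-168,77 \right)} + I{\left(-218 \right)} = \left(-1 + 77\right) + 1 = 76 + 1 = 77$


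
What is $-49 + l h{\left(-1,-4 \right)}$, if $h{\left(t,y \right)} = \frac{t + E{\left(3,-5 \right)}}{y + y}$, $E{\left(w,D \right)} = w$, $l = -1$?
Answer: $- \frac{195}{4} \approx -48.75$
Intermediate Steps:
$h{\left(t,y \right)} = \frac{3 + t}{2 y}$ ($h{\left(t,y \right)} = \frac{t + 3}{y + y} = \frac{3 + t}{2 y}$)
$-49 + l h{\left(-1,-4 \right)} = -49 - \frac{3 - 1}{2 \left(-4\right)} = -49 - \frac{1}{2} \left(- \frac{1}{4}\right) 2 = -49 - - \frac{1}{4} = -49 + \frac{1}{4} = - \frac{195}{4}$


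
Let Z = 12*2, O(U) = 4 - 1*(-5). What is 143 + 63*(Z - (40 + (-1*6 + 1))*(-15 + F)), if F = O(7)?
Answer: 14885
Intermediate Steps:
O(U) = 9 (O(U) = 4 + 5 = 9)
F = 9
Z = 24
143 + 63*(Z - (40 + (-1*6 + 1))*(-15 + F)) = 143 + 63*(24 - (40 + (-1*6 + 1))*(-15 + 9)) = 143 + 63*(24 - (40 + (-6 + 1))*(-6)) = 143 + 63*(24 - (40 - 5)*(-6)) = 143 + 63*(24 - 35*(-6)) = 143 + 63*(24 - 1*(-210)) = 143 + 63*(24 + 210) = 143 + 63*234 = 143 + 14742 = 14885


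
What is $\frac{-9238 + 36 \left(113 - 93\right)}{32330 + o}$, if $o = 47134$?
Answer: $- \frac{4259}{39732} \approx -0.10719$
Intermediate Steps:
$\frac{-9238 + 36 \left(113 - 93\right)}{32330 + o} = \frac{-9238 + 36 \left(113 - 93\right)}{32330 + 47134} = \frac{-9238 + 36 \cdot 20}{79464} = \left(-9238 + 720\right) \frac{1}{79464} = \left(-8518\right) \frac{1}{79464} = - \frac{4259}{39732}$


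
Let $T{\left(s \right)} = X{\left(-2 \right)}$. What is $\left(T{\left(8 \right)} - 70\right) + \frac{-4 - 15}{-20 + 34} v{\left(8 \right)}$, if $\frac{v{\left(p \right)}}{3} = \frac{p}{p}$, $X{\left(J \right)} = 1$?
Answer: $- \frac{1023}{14} \approx -73.071$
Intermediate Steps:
$T{\left(s \right)} = 1$
$v{\left(p \right)} = 3$ ($v{\left(p \right)} = 3 \frac{p}{p} = 3 \cdot 1 = 3$)
$\left(T{\left(8 \right)} - 70\right) + \frac{-4 - 15}{-20 + 34} v{\left(8 \right)} = \left(1 - 70\right) + \frac{-4 - 15}{-20 + 34} \cdot 3 = \left(1 - 70\right) + - \frac{19}{14} \cdot 3 = -69 + \left(-19\right) \frac{1}{14} \cdot 3 = -69 - \frac{57}{14} = - \frac{1023}{14}$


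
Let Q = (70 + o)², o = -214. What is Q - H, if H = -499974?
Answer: 520710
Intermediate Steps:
Q = 20736 (Q = (70 - 214)² = (-144)² = 20736)
Q - H = 20736 - 1*(-499974) = 20736 + 499974 = 520710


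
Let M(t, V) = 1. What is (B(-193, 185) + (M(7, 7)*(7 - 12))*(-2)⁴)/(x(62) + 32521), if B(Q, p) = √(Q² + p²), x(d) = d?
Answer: -80/32583 + √71474/32583 ≈ 0.0057498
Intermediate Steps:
(B(-193, 185) + (M(7, 7)*(7 - 12))*(-2)⁴)/(x(62) + 32521) = (√((-193)² + 185²) + (1*(7 - 12))*(-2)⁴)/(62 + 32521) = (√(37249 + 34225) + (1*(-5))*16)/32583 = (√71474 - 5*16)*(1/32583) = (√71474 - 80)*(1/32583) = (-80 + √71474)*(1/32583) = -80/32583 + √71474/32583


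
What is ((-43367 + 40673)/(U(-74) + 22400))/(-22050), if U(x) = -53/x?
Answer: 33226/6091874775 ≈ 5.4542e-6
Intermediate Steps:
((-43367 + 40673)/(U(-74) + 22400))/(-22050) = ((-43367 + 40673)/(-53/(-74) + 22400))/(-22050) = -2694/(-53*(-1/74) + 22400)*(-1/22050) = -2694/(53/74 + 22400)*(-1/22050) = -2694/1657653/74*(-1/22050) = -2694*74/1657653*(-1/22050) = -66452/552551*(-1/22050) = 33226/6091874775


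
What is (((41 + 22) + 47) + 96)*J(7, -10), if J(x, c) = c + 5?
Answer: -1030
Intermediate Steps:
J(x, c) = 5 + c
(((41 + 22) + 47) + 96)*J(7, -10) = (((41 + 22) + 47) + 96)*(5 - 10) = ((63 + 47) + 96)*(-5) = (110 + 96)*(-5) = 206*(-5) = -1030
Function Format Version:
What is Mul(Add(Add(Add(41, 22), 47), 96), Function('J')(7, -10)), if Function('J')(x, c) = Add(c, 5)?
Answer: -1030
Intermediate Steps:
Function('J')(x, c) = Add(5, c)
Mul(Add(Add(Add(41, 22), 47), 96), Function('J')(7, -10)) = Mul(Add(Add(Add(41, 22), 47), 96), Add(5, -10)) = Mul(Add(Add(63, 47), 96), -5) = Mul(Add(110, 96), -5) = Mul(206, -5) = -1030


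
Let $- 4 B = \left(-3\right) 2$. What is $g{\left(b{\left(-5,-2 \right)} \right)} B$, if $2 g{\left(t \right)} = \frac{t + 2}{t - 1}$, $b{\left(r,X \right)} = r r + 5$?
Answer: $\frac{24}{29} \approx 0.82759$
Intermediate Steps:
$b{\left(r,X \right)} = 5 + r^{2}$ ($b{\left(r,X \right)} = r^{2} + 5 = 5 + r^{2}$)
$B = \frac{3}{2}$ ($B = - \frac{\left(-3\right) 2}{4} = \left(- \frac{1}{4}\right) \left(-6\right) = \frac{3}{2} \approx 1.5$)
$g{\left(t \right)} = \frac{2 + t}{2 \left(-1 + t\right)}$ ($g{\left(t \right)} = \frac{\left(t + 2\right) \frac{1}{t - 1}}{2} = \frac{\left(2 + t\right) \frac{1}{-1 + t}}{2} = \frac{\frac{1}{-1 + t} \left(2 + t\right)}{2} = \frac{2 + t}{2 \left(-1 + t\right)}$)
$g{\left(b{\left(-5,-2 \right)} \right)} B = \frac{2 + \left(5 + \left(-5\right)^{2}\right)}{2 \left(-1 + \left(5 + \left(-5\right)^{2}\right)\right)} \frac{3}{2} = \frac{2 + \left(5 + 25\right)}{2 \left(-1 + \left(5 + 25\right)\right)} \frac{3}{2} = \frac{2 + 30}{2 \left(-1 + 30\right)} \frac{3}{2} = \frac{1}{2} \cdot \frac{1}{29} \cdot 32 \cdot \frac{3}{2} = \frac{16}{29} \cdot \frac{3}{2} = \frac{24}{29}$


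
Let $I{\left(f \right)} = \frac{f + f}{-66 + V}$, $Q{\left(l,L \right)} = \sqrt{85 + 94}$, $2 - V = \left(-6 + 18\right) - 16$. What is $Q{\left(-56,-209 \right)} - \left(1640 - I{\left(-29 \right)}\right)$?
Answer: $- \frac{49171}{30} + \sqrt{179} \approx -1625.7$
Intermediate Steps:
$V = 6$ ($V = 2 - \left(\left(-6 + 18\right) - 16\right) = 2 - \left(12 - 16\right) = 2 - -4 = 2 + 4 = 6$)
$Q{\left(l,L \right)} = \sqrt{179}$
$I{\left(f \right)} = - \frac{f}{30}$ ($I{\left(f \right)} = \frac{f + f}{-66 + 6} = \frac{2 f}{-60} = 2 f \left(- \frac{1}{60}\right) = - \frac{f}{30}$)
$Q{\left(-56,-209 \right)} - \left(1640 - I{\left(-29 \right)}\right) = \sqrt{179} - \left(1640 - \left(- \frac{1}{30}\right) \left(-29\right)\right) = \sqrt{179} - \left(1640 - \frac{29}{30}\right) = \sqrt{179} - \frac{49171}{30} = - \frac{49171}{30} + \sqrt{179}$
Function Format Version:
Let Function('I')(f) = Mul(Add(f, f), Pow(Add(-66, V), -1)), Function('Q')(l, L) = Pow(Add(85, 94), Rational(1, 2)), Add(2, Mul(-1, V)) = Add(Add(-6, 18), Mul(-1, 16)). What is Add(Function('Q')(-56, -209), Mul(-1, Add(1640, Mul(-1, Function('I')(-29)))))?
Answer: Add(Rational(-49171, 30), Pow(179, Rational(1, 2))) ≈ -1625.7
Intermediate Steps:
V = 6 (V = Add(2, Mul(-1, Add(Add(-6, 18), Mul(-1, 16)))) = Add(2, Mul(-1, Add(12, -16))) = Add(2, Mul(-1, -4)) = Add(2, 4) = 6)
Function('Q')(l, L) = Pow(179, Rational(1, 2))
Function('I')(f) = Mul(Rational(-1, 30), f) (Function('I')(f) = Mul(Add(f, f), Pow(Add(-66, 6), -1)) = Mul(Mul(2, f), Pow(-60, -1)) = Mul(Mul(2, f), Rational(-1, 60)) = Mul(Rational(-1, 30), f))
Add(Function('Q')(-56, -209), Mul(-1, Add(1640, Mul(-1, Function('I')(-29))))) = Add(Pow(179, Rational(1, 2)), Mul(-1, Add(1640, Mul(-1, Mul(Rational(-1, 30), -29))))) = Add(Pow(179, Rational(1, 2)), Mul(-1, Add(1640, Mul(-1, Rational(29, 30))))) = Add(Pow(179, Rational(1, 2)), Mul(-1, Add(1640, Rational(-29, 30)))) = Add(Pow(179, Rational(1, 2)), Mul(-1, Rational(49171, 30))) = Add(Pow(179, Rational(1, 2)), Rational(-49171, 30)) = Add(Rational(-49171, 30), Pow(179, Rational(1, 2)))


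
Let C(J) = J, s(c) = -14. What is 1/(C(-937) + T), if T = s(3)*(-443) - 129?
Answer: 1/5136 ≈ 0.00019470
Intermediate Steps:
T = 6073 (T = -14*(-443) - 129 = 6202 - 129 = 6073)
1/(C(-937) + T) = 1/(-937 + 6073) = 1/5136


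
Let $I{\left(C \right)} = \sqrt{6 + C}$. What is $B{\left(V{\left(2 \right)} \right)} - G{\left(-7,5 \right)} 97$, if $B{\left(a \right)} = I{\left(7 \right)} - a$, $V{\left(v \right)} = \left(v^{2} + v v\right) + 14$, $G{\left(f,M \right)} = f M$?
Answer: $3373 + \sqrt{13} \approx 3376.6$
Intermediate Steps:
$G{\left(f,M \right)} = M f$
$V{\left(v \right)} = 14 + 2 v^{2}$ ($V{\left(v \right)} = \left(v^{2} + v^{2}\right) + 14 = 2 v^{2} + 14 = 14 + 2 v^{2}$)
$B{\left(a \right)} = \sqrt{13} - a$ ($B{\left(a \right)} = \sqrt{6 + 7} - a = \sqrt{13} - a$)
$B{\left(V{\left(2 \right)} \right)} - G{\left(-7,5 \right)} 97 = \left(\sqrt{13} - \left(14 + 2 \cdot 2^{2}\right)\right) - 5 \left(-7\right) 97 = \left(\sqrt{13} - \left(14 + 2 \cdot 4\right)\right) - \left(-35\right) 97 = \left(\sqrt{13} - \left(14 + 8\right)\right) - -3395 = \left(\sqrt{13} - 22\right) + 3395 = \left(-22 + \sqrt{13}\right) + 3395 = 3373 + \sqrt{13}$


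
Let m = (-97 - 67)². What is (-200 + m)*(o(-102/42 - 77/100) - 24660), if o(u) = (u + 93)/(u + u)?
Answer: -1474825071668/2239 ≈ -6.5870e+8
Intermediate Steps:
m = 26896 (m = (-164)² = 26896)
o(u) = (93 + u)/(2*u) (o(u) = (93 + u)/((2*u)) = (93 + u)*(1/(2*u)) = (93 + u)/(2*u))
(-200 + m)*(o(-102/42 - 77/100) - 24660) = (-200 + 26896)*((93 + (-102/42 - 77/100))/(2*(-102/42 - 77/100)) - 24660) = 26696*((93 + (-102*1/42 - 77*1/100))/(2*(-102*1/42 - 77*1/100)) - 24660) = 26696*((93 + (-17/7 - 77/100))/(2*(-17/7 - 77/100)) - 24660) = 26696*((93 - 2239/700)/(2*(-2239/700)) - 24660) = 26696*((½)*(-700/2239)*(62861/700) - 24660) = 26696*(-62861/4478 - 24660) = 26696*(-110490341/4478) = -1474825071668/2239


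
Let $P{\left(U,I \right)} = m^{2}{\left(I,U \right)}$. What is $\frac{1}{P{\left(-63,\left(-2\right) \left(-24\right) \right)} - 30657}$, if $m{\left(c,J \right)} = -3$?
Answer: $- \frac{1}{30648} \approx -3.2629 \cdot 10^{-5}$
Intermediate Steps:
$P{\left(U,I \right)} = 9$ ($P{\left(U,I \right)} = \left(-3\right)^{2} = 9$)
$\frac{1}{P{\left(-63,\left(-2\right) \left(-24\right) \right)} - 30657} = \frac{1}{9 - 30657} = \frac{1}{-30648} = - \frac{1}{30648}$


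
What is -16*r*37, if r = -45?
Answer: 26640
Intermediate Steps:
-16*r*37 = -16*(-45)*37 = 720*37 = 26640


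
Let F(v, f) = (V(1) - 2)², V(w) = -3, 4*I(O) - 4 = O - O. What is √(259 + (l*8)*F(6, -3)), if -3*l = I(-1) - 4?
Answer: 3*√51 ≈ 21.424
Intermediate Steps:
I(O) = 1 (I(O) = 1 + (O - O)/4 = 1 + (¼)*0 = 1 + 0 = 1)
F(v, f) = 25 (F(v, f) = (-3 - 2)² = (-5)² = 25)
l = 1 (l = -(1 - 4)/3 = -⅓*(-3) = 1)
√(259 + (l*8)*F(6, -3)) = √(259 + (1*8)*25) = √(259 + 8*25) = √(259 + 200) = √459 = 3*√51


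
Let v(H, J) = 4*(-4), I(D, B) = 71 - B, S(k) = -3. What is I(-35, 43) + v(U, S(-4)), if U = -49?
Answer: 12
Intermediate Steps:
v(H, J) = -16
I(-35, 43) + v(U, S(-4)) = (71 - 1*43) - 16 = (71 - 43) - 16 = 28 - 16 = 12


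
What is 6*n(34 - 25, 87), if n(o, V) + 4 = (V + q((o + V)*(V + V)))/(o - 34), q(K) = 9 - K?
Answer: 99048/25 ≈ 3961.9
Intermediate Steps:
n(o, V) = -4 + (9 + V - 2*V*(V + o))/(-34 + o) (n(o, V) = -4 + (V + (9 - (o + V)*(V + V)))/(o - 34) = -4 + (V + (9 - (V + o)*2*V))/(-34 + o) = -4 + (V + (9 - 2*V*(V + o)))/(-34 + o) = -4 + (9 + V - 2*V*(V + o))/(-34 + o))
6*n(34 - 25, 87) = 6*((145 + 87 - 4*(34 - 25) - 2*87*(87 + (34 - 25)))/(-34 + (34 - 25))) = 6*((145 + 87 - 4*9 - 2*87*(87 + 9))/(-34 + 9)) = 6*((145 + 87 - 36 - 2*87*96)/(-25)) = 6*(-(145 + 87 - 36 - 16704)/25) = 6*(-1/25*(-16508)) = 6*(16508/25) = 99048/25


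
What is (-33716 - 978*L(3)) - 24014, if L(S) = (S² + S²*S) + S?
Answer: -95872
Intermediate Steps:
L(S) = S + S² + S³ (L(S) = (S² + S³) + S = S + S² + S³)
(-33716 - 978*L(3)) - 24014 = (-33716 - 2934*(1 + 3 + 3²)) - 24014 = (-33716 - 2934*(1 + 3 + 9)) - 24014 = (-33716 - 2934*13) - 24014 = (-33716 - 978*39) - 24014 = (-33716 - 38142) - 24014 = -71858 - 24014 = -95872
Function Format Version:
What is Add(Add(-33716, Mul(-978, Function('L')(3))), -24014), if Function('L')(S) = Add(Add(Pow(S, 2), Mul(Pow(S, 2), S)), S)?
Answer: -95872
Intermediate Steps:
Function('L')(S) = Add(S, Pow(S, 2), Pow(S, 3)) (Function('L')(S) = Add(Add(Pow(S, 2), Pow(S, 3)), S) = Add(S, Pow(S, 2), Pow(S, 3)))
Add(Add(-33716, Mul(-978, Function('L')(3))), -24014) = Add(Add(-33716, Mul(-978, Mul(3, Add(1, 3, Pow(3, 2))))), -24014) = Add(Add(-33716, Mul(-978, Mul(3, Add(1, 3, 9)))), -24014) = Add(Add(-33716, Mul(-978, Mul(3, 13))), -24014) = Add(Add(-33716, Mul(-978, 39)), -24014) = Add(Add(-33716, -38142), -24014) = Add(-71858, -24014) = -95872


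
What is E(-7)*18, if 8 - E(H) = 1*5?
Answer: 54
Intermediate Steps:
E(H) = 3 (E(H) = 8 - 5 = 3)
E(-7)*18 = 3*18 = 54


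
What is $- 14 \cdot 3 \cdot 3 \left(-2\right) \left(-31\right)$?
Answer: $-7812$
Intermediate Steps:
$- 14 \cdot 3 \cdot 3 \left(-2\right) \left(-31\right) = - 14 \cdot 9 \left(-2\right) \left(-31\right) = \left(-14\right) \left(-18\right) \left(-31\right) = 252 \left(-31\right) = -7812$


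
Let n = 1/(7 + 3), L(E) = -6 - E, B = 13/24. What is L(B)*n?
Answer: -157/240 ≈ -0.65417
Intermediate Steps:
B = 13/24 (B = 13*(1/24) = 13/24 ≈ 0.54167)
n = ⅒ (n = 1/10 = ⅒ ≈ 0.10000)
L(B)*n = (-6 - 1*13/24)*(⅒) = (-6 - 13/24)*(⅒) = -157/24*⅒ = -157/240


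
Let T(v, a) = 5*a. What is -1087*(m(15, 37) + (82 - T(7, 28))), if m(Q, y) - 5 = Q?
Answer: 41306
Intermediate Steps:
m(Q, y) = 5 + Q
-1087*(m(15, 37) + (82 - T(7, 28))) = -1087*((5 + 15) + (82 - 5*28)) = -1087*(20 + (82 - 1*140)) = -1087*(20 + (82 - 140)) = -1087*(20 - 58) = -1087*(-38) = 41306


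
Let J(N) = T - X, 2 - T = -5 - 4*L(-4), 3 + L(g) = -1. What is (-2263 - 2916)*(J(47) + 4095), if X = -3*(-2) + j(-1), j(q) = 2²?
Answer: -21109604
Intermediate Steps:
L(g) = -4 (L(g) = -3 - 1 = -4)
T = -9 (T = 2 - (-5 - 4*(-4)) = 2 - (-5 + 16) = 2 - 1*11 = 2 - 11 = -9)
j(q) = 4
X = 10 (X = -3*(-2) + 4 = 6 + 4 = 10)
J(N) = -19 (J(N) = -9 - 1*10 = -9 - 10 = -19)
(-2263 - 2916)*(J(47) + 4095) = (-2263 - 2916)*(-19 + 4095) = -5179*4076 = -21109604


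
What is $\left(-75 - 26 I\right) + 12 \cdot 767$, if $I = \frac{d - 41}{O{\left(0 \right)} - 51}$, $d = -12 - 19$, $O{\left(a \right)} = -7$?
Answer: $\frac{263805}{29} \approx 9096.7$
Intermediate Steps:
$d = -31$
$I = \frac{36}{29}$ ($I = \frac{-31 - 41}{-7 - 51} = - \frac{72}{-58} = \left(-72\right) \left(- \frac{1}{58}\right) = \frac{36}{29} \approx 1.2414$)
$\left(-75 - 26 I\right) + 12 \cdot 767 = \left(-75 - \frac{936}{29}\right) + 12 \cdot 767 = \left(-75 - \frac{936}{29}\right) + 9204 = - \frac{3111}{29} + 9204 = \frac{263805}{29}$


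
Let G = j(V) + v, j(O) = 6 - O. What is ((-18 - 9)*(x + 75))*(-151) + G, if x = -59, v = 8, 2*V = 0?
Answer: 65246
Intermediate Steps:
V = 0 (V = (1/2)*0 = 0)
G = 14 (G = (6 - 1*0) + 8 = (6 + 0) + 8 = 6 + 8 = 14)
((-18 - 9)*(x + 75))*(-151) + G = ((-18 - 9)*(-59 + 75))*(-151) + 14 = -27*16*(-151) + 14 = -432*(-151) + 14 = 65232 + 14 = 65246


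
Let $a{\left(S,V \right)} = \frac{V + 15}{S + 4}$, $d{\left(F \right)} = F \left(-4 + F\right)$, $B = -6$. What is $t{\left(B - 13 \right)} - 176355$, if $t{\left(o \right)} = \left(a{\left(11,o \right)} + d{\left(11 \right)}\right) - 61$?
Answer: $- \frac{2645089}{15} \approx -1.7634 \cdot 10^{5}$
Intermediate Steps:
$a{\left(S,V \right)} = \frac{15 + V}{4 + S}$
$t{\left(o \right)} = 17 + \frac{o}{15}$ ($t{\left(o \right)} = \left(\frac{15 + o}{4 + 11} + 11 \left(-4 + 11\right)\right) - 61 = \left(\frac{15 + o}{15} + 11 \cdot 7\right) - 61 = \left(\frac{15 + o}{15} + 77\right) - 61 = \left(\left(1 + \frac{o}{15}\right) + 77\right) - 61 = \left(78 + \frac{o}{15}\right) - 61 = 17 + \frac{o}{15}$)
$t{\left(B - 13 \right)} - 176355 = \left(17 + \frac{-6 - 13}{15}\right) - 176355 = \left(17 + \frac{1}{15} \left(-19\right)\right) - 176355 = \left(17 - \frac{19}{15}\right) - 176355 = \frac{236}{15} - 176355 = - \frac{2645089}{15}$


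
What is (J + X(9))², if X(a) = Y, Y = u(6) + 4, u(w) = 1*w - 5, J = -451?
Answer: 198916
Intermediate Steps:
u(w) = -5 + w (u(w) = w - 5 = -5 + w)
Y = 5 (Y = (-5 + 6) + 4 = 1 + 4 = 5)
X(a) = 5
(J + X(9))² = (-451 + 5)² = (-446)² = 198916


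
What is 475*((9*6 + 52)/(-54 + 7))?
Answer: -50350/47 ≈ -1071.3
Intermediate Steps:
475*((9*6 + 52)/(-54 + 7)) = 475*((54 + 52)/(-47)) = 475*(106*(-1/47)) = 475*(-106/47) = -50350/47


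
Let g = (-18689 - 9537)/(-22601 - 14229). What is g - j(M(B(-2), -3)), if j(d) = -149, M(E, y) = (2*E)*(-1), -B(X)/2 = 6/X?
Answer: 2757948/18415 ≈ 149.77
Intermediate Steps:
B(X) = -12/X
M(E, y) = -2*E
g = 14113/18415 (g = -28226/(-36830) = -28226*(-1/36830) = 14113/18415 ≈ 0.76639)
g - j(M(B(-2), -3)) = 14113/18415 - 1*(-149) = 14113/18415 + 149 = 2757948/18415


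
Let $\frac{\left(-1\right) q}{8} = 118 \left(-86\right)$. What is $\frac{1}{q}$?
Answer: $\frac{1}{81184} \approx 1.2318 \cdot 10^{-5}$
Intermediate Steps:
$q = 81184$ ($q = - 8 \cdot 118 \left(-86\right) = \left(-8\right) \left(-10148\right) = 81184$)
$\frac{1}{q} = \frac{1}{81184}$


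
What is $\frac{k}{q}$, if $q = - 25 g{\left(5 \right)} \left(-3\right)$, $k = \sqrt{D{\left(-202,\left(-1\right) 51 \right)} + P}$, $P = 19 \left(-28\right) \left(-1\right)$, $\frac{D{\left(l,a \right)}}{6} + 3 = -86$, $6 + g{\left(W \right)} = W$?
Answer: $- \frac{i \sqrt{2}}{75} \approx - 0.018856 i$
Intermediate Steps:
$g{\left(W \right)} = -6 + W$
$D{\left(l,a \right)} = -534$ ($D{\left(l,a \right)} = -18 + 6 \left(-86\right) = -18 - 516 = -534$)
$P = 532$ ($P = \left(-532\right) \left(-1\right) = 532$)
$k = i \sqrt{2}$ ($k = \sqrt{-534 + 532} = \sqrt{-2} = i \sqrt{2} \approx 1.4142 i$)
$q = -75$ ($q = - 25 \left(-6 + 5\right) \left(-3\right) = \left(-25\right) \left(-1\right) \left(-3\right) = 25 \left(-3\right) = -75$)
$\frac{k}{q} = \frac{i \sqrt{2}}{-75} = i \sqrt{2} \left(- \frac{1}{75}\right) = - \frac{i \sqrt{2}}{75}$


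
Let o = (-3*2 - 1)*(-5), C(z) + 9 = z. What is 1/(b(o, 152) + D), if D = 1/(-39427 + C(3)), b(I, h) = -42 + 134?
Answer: 39433/3627835 ≈ 0.010870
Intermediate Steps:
C(z) = -9 + z
o = 35 (o = (-6 - 1)*(-5) = -7*(-5) = 35)
b(I, h) = 92
D = -1/39433 (D = 1/(-39427 + (-9 + 3)) = 1/(-39427 - 6) = 1/(-39433) = -1/39433 ≈ -2.5359e-5)
1/(b(o, 152) + D) = 1/(92 - 1/39433) = 1/(3627835/39433) = 39433/3627835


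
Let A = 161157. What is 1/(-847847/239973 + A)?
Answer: 239973/38672480914 ≈ 6.2053e-6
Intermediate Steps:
1/(-847847/239973 + A) = 1/(-847847/239973 + 161157) = 1/(38672480914/239973) = 239973/38672480914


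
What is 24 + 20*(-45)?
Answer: -876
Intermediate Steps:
24 + 20*(-45) = 24 - 900 = -876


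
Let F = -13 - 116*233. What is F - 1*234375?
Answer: -261416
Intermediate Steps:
F = -27041 (F = -13 - 27028 = -27041)
F - 1*234375 = -27041 - 1*234375 = -27041 - 234375 = -261416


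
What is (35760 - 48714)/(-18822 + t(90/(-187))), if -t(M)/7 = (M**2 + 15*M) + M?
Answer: 75498071/109393043 ≈ 0.69015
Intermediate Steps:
t(M) = -112*M - 7*M**2 (t(M) = -7*((M**2 + 15*M) + M) = -7*(M**2 + 16*M) = -112*M - 7*M**2)
(35760 - 48714)/(-18822 + t(90/(-187))) = (35760 - 48714)/(-18822 - 7*90/(-187)*(16 + 90/(-187))) = -12954/(-18822 - 7*90*(-1/187)*(16 + 90*(-1/187))) = -12954/(-18822 - 7*(-90/187)*(16 - 90/187)) = -12954/(-18822 - 7*(-90/187)*2902/187) = -12954/(-18822 + 1828260/34969) = -12954/(-656358258/34969) = -12954*(-34969/656358258) = 75498071/109393043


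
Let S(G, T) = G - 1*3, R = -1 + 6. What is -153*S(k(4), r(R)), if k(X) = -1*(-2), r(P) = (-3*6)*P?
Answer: 153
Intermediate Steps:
R = 5
r(P) = -18*P
k(X) = 2
S(G, T) = -3 + G (S(G, T) = G - 3 = -3 + G)
-153*S(k(4), r(R)) = -153*(-3 + 2) = -153*(-1) = 153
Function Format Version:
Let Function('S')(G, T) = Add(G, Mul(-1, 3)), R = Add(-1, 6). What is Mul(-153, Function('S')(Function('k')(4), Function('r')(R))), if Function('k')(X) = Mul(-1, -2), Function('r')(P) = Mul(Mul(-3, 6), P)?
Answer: 153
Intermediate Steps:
R = 5
Function('r')(P) = Mul(-18, P)
Function('k')(X) = 2
Function('S')(G, T) = Add(-3, G) (Function('S')(G, T) = Add(G, -3) = Add(-3, G))
Mul(-153, Function('S')(Function('k')(4), Function('r')(R))) = Mul(-153, Add(-3, 2)) = Mul(-153, -1) = 153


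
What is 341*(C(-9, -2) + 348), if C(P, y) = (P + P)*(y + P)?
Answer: 186186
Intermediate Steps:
C(P, y) = 2*P*(P + y) (C(P, y) = (2*P)*(P + y) = 2*P*(P + y))
341*(C(-9, -2) + 348) = 341*(2*(-9)*(-9 - 2) + 348) = 341*(2*(-9)*(-11) + 348) = 341*(198 + 348) = 341*546 = 186186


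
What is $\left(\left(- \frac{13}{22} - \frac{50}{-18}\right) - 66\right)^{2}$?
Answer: $\frac{159643225}{39204} \approx 4072.1$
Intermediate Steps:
$\left(\left(- \frac{13}{22} - \frac{50}{-18}\right) - 66\right)^{2} = \left(\left(\left(-13\right) \frac{1}{22} - - \frac{25}{9}\right) - 66\right)^{2} = \left(\left(- \frac{13}{22} + \frac{25}{9}\right) - 66\right)^{2} = \left(\frac{433}{198} - 66\right)^{2} = \left(- \frac{12635}{198}\right)^{2} = \frac{159643225}{39204}$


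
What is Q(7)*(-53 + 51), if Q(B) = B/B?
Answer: -2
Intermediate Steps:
Q(B) = 1
Q(7)*(-53 + 51) = 1*(-53 + 51) = 1*(-2) = -2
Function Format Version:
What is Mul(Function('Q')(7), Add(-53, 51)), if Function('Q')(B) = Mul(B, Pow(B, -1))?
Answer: -2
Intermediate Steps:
Function('Q')(B) = 1
Mul(Function('Q')(7), Add(-53, 51)) = Mul(1, Add(-53, 51)) = Mul(1, -2) = -2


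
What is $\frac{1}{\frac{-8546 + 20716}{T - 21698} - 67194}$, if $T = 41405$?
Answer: $- \frac{19707}{1324179988} \approx -1.4882 \cdot 10^{-5}$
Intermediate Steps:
$\frac{1}{\frac{-8546 + 20716}{T - 21698} - 67194} = \frac{1}{\frac{-8546 + 20716}{41405 - 21698} - 67194} = \frac{1}{\frac{12170}{19707} - 67194} = \frac{1}{- \frac{1324179988}{19707}} = - \frac{19707}{1324179988}$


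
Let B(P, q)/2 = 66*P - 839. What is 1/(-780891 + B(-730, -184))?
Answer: -1/878929 ≈ -1.1377e-6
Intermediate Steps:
B(P, q) = -1678 + 132*P (B(P, q) = 2*(66*P - 839) = 2*(-839 + 66*P) = -1678 + 132*P)
1/(-780891 + B(-730, -184)) = 1/(-780891 + (-1678 + 132*(-730))) = 1/(-780891 + (-1678 - 96360)) = 1/(-780891 - 98038) = 1/(-878929) = -1/878929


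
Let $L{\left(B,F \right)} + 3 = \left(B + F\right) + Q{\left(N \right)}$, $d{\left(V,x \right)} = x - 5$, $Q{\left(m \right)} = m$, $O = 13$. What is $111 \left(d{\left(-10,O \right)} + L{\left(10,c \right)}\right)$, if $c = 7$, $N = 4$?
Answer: $2886$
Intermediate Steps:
$d{\left(V,x \right)} = -5 + x$ ($d{\left(V,x \right)} = x - 5 = -5 + x$)
$L{\left(B,F \right)} = 1 + B + F$ ($L{\left(B,F \right)} = -3 + \left(\left(B + F\right) + 4\right) = -3 + \left(4 + B + F\right) = 1 + B + F$)
$111 \left(d{\left(-10,O \right)} + L{\left(10,c \right)}\right) = 111 \left(\left(-5 + 13\right) + \left(1 + 10 + 7\right)\right) = 111 \left(8 + 18\right) = 111 \cdot 26 = 2886$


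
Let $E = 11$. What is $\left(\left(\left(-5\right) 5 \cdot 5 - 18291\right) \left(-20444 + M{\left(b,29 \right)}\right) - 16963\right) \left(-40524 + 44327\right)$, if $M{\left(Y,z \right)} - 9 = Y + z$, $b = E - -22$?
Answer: $1426779895615$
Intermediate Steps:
$b = 33$ ($b = 11 - -22 = 11 + 22 = 33$)
$M{\left(Y,z \right)} = 9 + Y + z$ ($M{\left(Y,z \right)} = 9 + \left(Y + z\right) = 9 + Y + z$)
$\left(\left(\left(-5\right) 5 \cdot 5 - 18291\right) \left(-20444 + M{\left(b,29 \right)}\right) - 16963\right) \left(-40524 + 44327\right) = \left(\left(\left(-5\right) 5 \cdot 5 - 18291\right) \left(-20444 + \left(9 + 33 + 29\right)\right) - 16963\right) \left(-40524 + 44327\right) = \left(\left(\left(-25\right) 5 - 18291\right) \left(-20444 + 71\right) - 16963\right) 3803 = \left(\left(-125 - 18291\right) \left(-20373\right) - 16963\right) 3803 = \left(\left(-18416\right) \left(-20373\right) - 16963\right) 3803 = \left(375189168 - 16963\right) 3803 = 375172205 \cdot 3803 = 1426779895615$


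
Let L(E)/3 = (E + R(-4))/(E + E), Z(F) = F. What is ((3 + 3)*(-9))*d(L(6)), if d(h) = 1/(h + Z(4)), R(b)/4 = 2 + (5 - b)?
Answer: -36/11 ≈ -3.2727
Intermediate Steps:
R(b) = 28 - 4*b (R(b) = 4*(2 + (5 - b)) = 4*(7 - b) = 28 - 4*b)
L(E) = 3*(44 + E)/(2*E) (L(E) = 3*((E + (28 - 4*(-4)))/(E + E)) = 3*((E + (28 + 16))/((2*E))) = 3*((E + 44)*(1/(2*E))) = 3*((44 + E)*(1/(2*E))) = 3*((44 + E)/(2*E)) = 3*(44 + E)/(2*E))
d(h) = 1/(4 + h) (d(h) = 1/(h + 4) = 1/(4 + h))
((3 + 3)*(-9))*d(L(6)) = ((3 + 3)*(-9))/(4 + (3/2 + 66/6)) = (6*(-9))/(4 + (3/2 + 66*(1/6))) = -54/(4 + (3/2 + 11)) = -54/(4 + 25/2) = -54/33/2 = -54*2/33 = -36/11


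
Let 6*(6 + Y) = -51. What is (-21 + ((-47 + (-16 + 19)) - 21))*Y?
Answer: 1247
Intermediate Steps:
Y = -29/2 (Y = -6 + (⅙)*(-51) = -6 - 17/2 = -29/2 ≈ -14.500)
(-21 + ((-47 + (-16 + 19)) - 21))*Y = (-21 + ((-47 + (-16 + 19)) - 21))*(-29/2) = (-21 + ((-47 + 3) - 21))*(-29/2) = (-21 + (-44 - 21))*(-29/2) = (-21 - 65)*(-29/2) = -86*(-29/2) = 1247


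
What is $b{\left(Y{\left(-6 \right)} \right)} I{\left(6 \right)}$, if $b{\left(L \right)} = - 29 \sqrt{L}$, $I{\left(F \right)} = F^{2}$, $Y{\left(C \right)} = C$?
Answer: $- 1044 i \sqrt{6} \approx - 2557.3 i$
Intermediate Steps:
$b{\left(Y{\left(-6 \right)} \right)} I{\left(6 \right)} = - 29 \sqrt{-6} \cdot 6^{2} = - 29 i \sqrt{6} \cdot 36 = - 1044 i \sqrt{6}$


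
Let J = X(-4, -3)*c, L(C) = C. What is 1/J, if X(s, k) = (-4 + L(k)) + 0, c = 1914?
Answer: -1/13398 ≈ -7.4638e-5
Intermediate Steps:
X(s, k) = -4 + k (X(s, k) = (-4 + k) + 0 = -4 + k)
J = -13398 (J = (-4 - 3)*1914 = -7*1914 = -13398)
1/J = 1/(-13398) = -1/13398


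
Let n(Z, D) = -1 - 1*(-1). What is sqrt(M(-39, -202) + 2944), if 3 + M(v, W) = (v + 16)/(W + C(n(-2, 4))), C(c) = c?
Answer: sqrt(120009210)/202 ≈ 54.232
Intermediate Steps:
n(Z, D) = 0 (n(Z, D) = -1 + 1 = 0)
M(v, W) = -3 + (16 + v)/W (M(v, W) = -3 + (v + 16)/(W + 0) = -3 + (16 + v)/W)
sqrt(M(-39, -202) + 2944) = sqrt((16 - 39 - 3*(-202))/(-202) + 2944) = sqrt(-(16 - 39 + 606)/202 + 2944) = sqrt(-1/202*583 + 2944) = sqrt(-583/202 + 2944) = sqrt(594105/202) = sqrt(120009210)/202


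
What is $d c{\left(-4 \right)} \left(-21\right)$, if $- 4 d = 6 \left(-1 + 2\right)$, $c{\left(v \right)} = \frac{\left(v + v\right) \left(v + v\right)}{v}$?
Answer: $-504$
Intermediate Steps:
$c{\left(v \right)} = 4 v$ ($c{\left(v \right)} = \frac{2 v 2 v}{v} = \frac{4 v^{2}}{v} = 4 v$)
$d = - \frac{3}{2}$ ($d = - \frac{6 \left(-1 + 2\right)}{4} = - \frac{6 \cdot 1}{4} = \left(- \frac{1}{4}\right) 6 = - \frac{3}{2} \approx -1.5$)
$d c{\left(-4 \right)} \left(-21\right) = - \frac{3 \cdot 4 \left(-4\right)}{2} \left(-21\right) = \left(- \frac{3}{2}\right) \left(-16\right) \left(-21\right) = 24 \left(-21\right) = -504$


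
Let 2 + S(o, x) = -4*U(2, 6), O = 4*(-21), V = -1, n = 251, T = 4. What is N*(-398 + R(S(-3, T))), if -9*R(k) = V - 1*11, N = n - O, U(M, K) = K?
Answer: -398650/3 ≈ -1.3288e+5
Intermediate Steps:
O = -84
N = 335 (N = 251 - 1*(-84) = 251 + 84 = 335)
S(o, x) = -26 (S(o, x) = -2 - 4*6 = -2 - 24 = -26)
R(k) = 4/3 (R(k) = -(-1 - 1*11)/9 = -(-1 - 11)/9 = -1/9*(-12) = 4/3)
N*(-398 + R(S(-3, T))) = 335*(-398 + 4/3) = 335*(-1190/3) = -398650/3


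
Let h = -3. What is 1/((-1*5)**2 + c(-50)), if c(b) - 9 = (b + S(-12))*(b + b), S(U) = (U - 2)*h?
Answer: 1/834 ≈ 0.0011990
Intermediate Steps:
S(U) = 6 - 3*U (S(U) = (U - 2)*(-3) = (-2 + U)*(-3) = 6 - 3*U)
c(b) = 9 + 2*b*(42 + b) (c(b) = 9 + (b + (6 - 3*(-12)))*(b + b) = 9 + (b + (6 + 36))*(2*b) = 9 + (b + 42)*(2*b) = 9 + (42 + b)*(2*b) = 9 + 2*b*(42 + b))
1/((-1*5)**2 + c(-50)) = 1/((-1*5)**2 + (9 + 2*(-50)**2 + 84*(-50))) = 1/((-5)**2 + (9 + 2*2500 - 4200)) = 1/(25 + (9 + 5000 - 4200)) = 1/(25 + 809) = 1/834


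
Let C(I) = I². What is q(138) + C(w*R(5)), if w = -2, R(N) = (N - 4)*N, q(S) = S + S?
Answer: 376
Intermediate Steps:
q(S) = 2*S
R(N) = N*(-4 + N) (R(N) = (-4 + N)*N = N*(-4 + N))
q(138) + C(w*R(5)) = 2*138 + (-10*(-4 + 5))² = 276 + (-10)² = 276 + 100 = 376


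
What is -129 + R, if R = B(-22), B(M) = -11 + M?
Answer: -162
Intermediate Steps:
R = -33 (R = -11 - 22 = -33)
-129 + R = -129 - 33 = -162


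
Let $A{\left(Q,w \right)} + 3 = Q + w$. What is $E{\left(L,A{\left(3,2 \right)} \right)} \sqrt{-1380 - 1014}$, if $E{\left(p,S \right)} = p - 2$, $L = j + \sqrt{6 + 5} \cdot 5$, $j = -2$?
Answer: $i \sqrt{266} \left(-12 + 15 \sqrt{11}\right) \approx 615.67 i$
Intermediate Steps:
$A{\left(Q,w \right)} = -3 + Q + w$ ($A{\left(Q,w \right)} = -3 + \left(Q + w\right) = -3 + Q + w$)
$L = -2 + 5 \sqrt{11}$ ($L = -2 + \sqrt{6 + 5} \cdot 5 = -2 + \sqrt{11} \cdot 5 = -2 + 5 \sqrt{11} \approx 14.583$)
$E{\left(p,S \right)} = -2 + p$ ($E{\left(p,S \right)} = p - 2 = -2 + p$)
$E{\left(L,A{\left(3,2 \right)} \right)} \sqrt{-1380 - 1014} = \left(-2 - \left(2 - 5 \sqrt{11}\right)\right) \sqrt{-1380 - 1014} = \left(-4 + 5 \sqrt{11}\right) \sqrt{-2394} = \left(-4 + 5 \sqrt{11}\right) 3 i \sqrt{266} = 3 i \sqrt{266} \left(-4 + 5 \sqrt{11}\right)$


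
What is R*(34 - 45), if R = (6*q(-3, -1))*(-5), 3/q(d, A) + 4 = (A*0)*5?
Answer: -495/2 ≈ -247.50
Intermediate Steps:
q(d, A) = -¾ (q(d, A) = 3/(-4 + (A*0)*5) = 3/(-4 + 0*5) = 3/(-4 + 0) = 3/(-4) = 3*(-¼) = -¾)
R = 45/2 (R = (6*(-¾))*(-5) = -9/2*(-5) = 45/2 ≈ 22.500)
R*(34 - 45) = 45*(34 - 45)/2 = (45/2)*(-11) = -495/2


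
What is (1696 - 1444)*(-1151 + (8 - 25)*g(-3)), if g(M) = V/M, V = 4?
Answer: -284340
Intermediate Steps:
g(M) = 4/M
(1696 - 1444)*(-1151 + (8 - 25)*g(-3)) = (1696 - 1444)*(-1151 + (8 - 25)*(4/(-3))) = 252*(-1151 - 68*(-1)/3) = 252*(-1151 - 17*(-4/3)) = 252*(-1151 + 68/3) = 252*(-3385/3) = -284340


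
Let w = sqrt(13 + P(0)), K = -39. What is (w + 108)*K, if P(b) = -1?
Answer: -4212 - 78*sqrt(3) ≈ -4347.1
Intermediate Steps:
w = 2*sqrt(3) (w = sqrt(13 - 1) = sqrt(12) = 2*sqrt(3) ≈ 3.4641)
(w + 108)*K = (2*sqrt(3) + 108)*(-39) = (108 + 2*sqrt(3))*(-39) = -4212 - 78*sqrt(3)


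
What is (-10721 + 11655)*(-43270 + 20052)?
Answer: -21685612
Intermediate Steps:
(-10721 + 11655)*(-43270 + 20052) = 934*(-23218) = -21685612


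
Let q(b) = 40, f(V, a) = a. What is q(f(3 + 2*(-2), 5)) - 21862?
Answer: -21822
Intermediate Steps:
q(f(3 + 2*(-2), 5)) - 21862 = 40 - 21862 = -21822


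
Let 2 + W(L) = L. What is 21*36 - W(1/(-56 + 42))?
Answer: 10613/14 ≈ 758.07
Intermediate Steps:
W(L) = -2 + L
21*36 - W(1/(-56 + 42)) = 21*36 - (-2 + 1/(-56 + 42)) = 756 - (-2 + 1/(-14)) = 756 - (-2 - 1/14) = 756 - 1*(-29/14) = 756 + 29/14 = 10613/14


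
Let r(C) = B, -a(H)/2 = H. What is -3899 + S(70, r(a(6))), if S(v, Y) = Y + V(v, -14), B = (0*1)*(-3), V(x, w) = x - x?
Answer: -3899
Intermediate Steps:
V(x, w) = 0
B = 0 (B = 0*(-3) = 0)
a(H) = -2*H
r(C) = 0
S(v, Y) = Y (S(v, Y) = Y + 0 = Y)
-3899 + S(70, r(a(6))) = -3899 + 0 = -3899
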